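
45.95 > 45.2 True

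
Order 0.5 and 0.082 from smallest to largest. 0.082,0.5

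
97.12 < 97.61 True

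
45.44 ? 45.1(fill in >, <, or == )>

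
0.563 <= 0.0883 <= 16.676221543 False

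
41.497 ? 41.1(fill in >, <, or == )>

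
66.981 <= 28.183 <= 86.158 False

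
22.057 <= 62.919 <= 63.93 True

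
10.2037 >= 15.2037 False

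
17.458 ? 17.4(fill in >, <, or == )>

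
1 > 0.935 True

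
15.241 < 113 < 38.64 False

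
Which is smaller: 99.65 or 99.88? 99.65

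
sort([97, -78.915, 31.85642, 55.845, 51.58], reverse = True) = [97, 55.845, 51.58, 31.85642, -78.915]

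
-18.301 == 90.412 False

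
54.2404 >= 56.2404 False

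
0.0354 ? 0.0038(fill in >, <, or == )>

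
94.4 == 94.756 False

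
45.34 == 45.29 False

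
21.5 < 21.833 True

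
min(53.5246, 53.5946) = 53.5246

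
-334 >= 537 False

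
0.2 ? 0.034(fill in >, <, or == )>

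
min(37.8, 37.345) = 37.345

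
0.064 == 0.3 False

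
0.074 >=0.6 False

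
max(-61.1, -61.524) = -61.1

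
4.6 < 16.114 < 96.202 True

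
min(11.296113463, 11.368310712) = 11.296113463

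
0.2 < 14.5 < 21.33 True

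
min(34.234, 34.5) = 34.234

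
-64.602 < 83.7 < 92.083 True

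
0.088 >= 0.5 False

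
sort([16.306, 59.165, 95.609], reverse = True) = [95.609, 59.165, 16.306]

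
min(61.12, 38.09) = 38.09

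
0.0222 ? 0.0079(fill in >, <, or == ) >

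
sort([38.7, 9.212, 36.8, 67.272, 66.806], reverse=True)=[67.272, 66.806, 38.7, 36.8, 9.212]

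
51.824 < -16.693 False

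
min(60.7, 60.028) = 60.028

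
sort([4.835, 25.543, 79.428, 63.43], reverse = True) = [79.428, 63.43, 25.543, 4.835]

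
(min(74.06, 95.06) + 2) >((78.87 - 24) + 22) False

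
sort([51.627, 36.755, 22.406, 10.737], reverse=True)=[51.627, 36.755, 22.406, 10.737]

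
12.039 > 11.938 True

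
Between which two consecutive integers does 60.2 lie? 60 and 61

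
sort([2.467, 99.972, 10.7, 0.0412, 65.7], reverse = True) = [99.972, 65.7, 10.7, 2.467, 0.0412]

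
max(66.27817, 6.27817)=66.27817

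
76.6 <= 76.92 True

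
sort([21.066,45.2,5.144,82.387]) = [5.144,21.066,45.2,82.387]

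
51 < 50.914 False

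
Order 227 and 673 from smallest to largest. 227, 673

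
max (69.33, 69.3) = 69.33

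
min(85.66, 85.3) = 85.3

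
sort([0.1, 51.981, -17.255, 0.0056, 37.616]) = [-17.255, 0.0056, 0.1, 37.616, 51.981]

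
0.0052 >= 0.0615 False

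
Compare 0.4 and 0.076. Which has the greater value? 0.4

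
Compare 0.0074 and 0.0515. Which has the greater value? 0.0515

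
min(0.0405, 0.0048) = 0.0048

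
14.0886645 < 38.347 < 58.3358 True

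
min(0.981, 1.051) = 0.981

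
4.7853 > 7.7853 False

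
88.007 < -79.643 False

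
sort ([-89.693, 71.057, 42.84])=[-89.693, 42.84, 71.057]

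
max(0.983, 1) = 1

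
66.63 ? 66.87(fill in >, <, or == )<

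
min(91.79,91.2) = 91.2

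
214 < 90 False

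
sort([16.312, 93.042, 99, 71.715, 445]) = [16.312, 71.715, 93.042, 99, 445]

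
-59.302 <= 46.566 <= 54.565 True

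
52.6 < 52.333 False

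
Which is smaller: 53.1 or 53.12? 53.1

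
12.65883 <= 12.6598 True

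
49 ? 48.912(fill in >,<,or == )>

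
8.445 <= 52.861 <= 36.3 False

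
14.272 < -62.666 False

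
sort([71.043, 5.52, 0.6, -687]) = [-687, 0.6, 5.52, 71.043]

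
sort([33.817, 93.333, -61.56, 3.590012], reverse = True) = [93.333, 33.817, 3.590012, -61.56]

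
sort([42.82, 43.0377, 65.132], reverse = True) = [65.132, 43.0377, 42.82]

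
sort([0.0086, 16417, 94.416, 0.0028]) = [0.0028, 0.0086, 94.416, 16417]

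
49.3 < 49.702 True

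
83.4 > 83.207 True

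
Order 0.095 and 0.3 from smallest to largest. 0.095, 0.3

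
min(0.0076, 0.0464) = 0.0076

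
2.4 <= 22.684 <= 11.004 False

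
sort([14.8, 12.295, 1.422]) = [1.422, 12.295, 14.8]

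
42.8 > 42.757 True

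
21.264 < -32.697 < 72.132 False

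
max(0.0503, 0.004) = 0.0503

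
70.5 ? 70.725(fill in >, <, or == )<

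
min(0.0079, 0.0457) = 0.0079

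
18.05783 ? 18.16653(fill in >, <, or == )<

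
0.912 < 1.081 True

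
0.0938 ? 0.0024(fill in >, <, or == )>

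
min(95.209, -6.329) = -6.329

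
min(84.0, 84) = 84.0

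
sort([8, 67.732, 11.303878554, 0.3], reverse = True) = [67.732, 11.303878554, 8, 0.3]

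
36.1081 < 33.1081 False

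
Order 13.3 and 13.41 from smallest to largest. 13.3, 13.41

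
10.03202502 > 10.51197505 False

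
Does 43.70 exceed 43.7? No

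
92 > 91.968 True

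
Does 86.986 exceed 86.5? Yes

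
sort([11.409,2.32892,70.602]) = [2.32892,11.409,70.602]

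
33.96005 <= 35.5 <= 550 True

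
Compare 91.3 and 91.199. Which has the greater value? 91.3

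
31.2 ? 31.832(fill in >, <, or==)<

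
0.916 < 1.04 True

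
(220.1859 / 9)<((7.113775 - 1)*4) False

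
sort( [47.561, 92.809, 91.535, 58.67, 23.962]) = [23.962, 47.561, 58.67, 91.535, 92.809]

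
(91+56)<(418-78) True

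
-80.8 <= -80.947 False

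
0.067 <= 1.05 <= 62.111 True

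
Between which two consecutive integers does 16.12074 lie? 16 and 17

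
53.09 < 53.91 True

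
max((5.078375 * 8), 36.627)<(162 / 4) False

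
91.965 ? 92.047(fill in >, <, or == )<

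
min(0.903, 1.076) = 0.903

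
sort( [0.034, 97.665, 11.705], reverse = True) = [97.665, 11.705, 0.034]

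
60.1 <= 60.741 True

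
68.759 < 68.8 True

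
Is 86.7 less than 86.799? Yes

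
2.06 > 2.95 False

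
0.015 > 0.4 False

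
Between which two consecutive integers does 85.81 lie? 85 and 86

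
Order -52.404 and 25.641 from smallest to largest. -52.404,25.641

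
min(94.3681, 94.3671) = 94.3671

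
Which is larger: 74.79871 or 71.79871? 74.79871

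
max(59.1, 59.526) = 59.526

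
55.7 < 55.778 True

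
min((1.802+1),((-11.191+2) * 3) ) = -27.573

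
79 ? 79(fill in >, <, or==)==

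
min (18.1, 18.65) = 18.1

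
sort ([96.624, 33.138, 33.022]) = [33.022, 33.138, 96.624]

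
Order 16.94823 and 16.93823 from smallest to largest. 16.93823, 16.94823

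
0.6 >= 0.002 True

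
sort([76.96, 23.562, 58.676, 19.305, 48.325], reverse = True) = [76.96, 58.676, 48.325, 23.562, 19.305]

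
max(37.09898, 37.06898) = 37.09898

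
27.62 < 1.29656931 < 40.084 False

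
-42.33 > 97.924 False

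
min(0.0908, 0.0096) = 0.0096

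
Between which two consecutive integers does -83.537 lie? -84 and -83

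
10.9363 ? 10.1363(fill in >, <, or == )>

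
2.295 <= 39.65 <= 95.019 True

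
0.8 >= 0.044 True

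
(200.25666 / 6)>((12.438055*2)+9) False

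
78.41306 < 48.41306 False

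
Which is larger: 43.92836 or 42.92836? 43.92836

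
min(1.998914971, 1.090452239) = 1.090452239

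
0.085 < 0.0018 False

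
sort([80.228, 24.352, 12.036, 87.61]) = [12.036, 24.352, 80.228, 87.61]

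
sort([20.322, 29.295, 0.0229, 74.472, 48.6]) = [0.0229, 20.322, 29.295, 48.6, 74.472]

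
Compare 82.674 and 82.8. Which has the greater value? 82.8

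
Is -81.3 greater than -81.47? Yes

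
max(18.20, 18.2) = 18.2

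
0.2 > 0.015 True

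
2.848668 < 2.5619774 False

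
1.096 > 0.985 True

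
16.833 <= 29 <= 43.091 True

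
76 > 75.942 True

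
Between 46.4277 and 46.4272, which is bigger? 46.4277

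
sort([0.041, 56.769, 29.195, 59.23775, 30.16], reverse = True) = [59.23775, 56.769, 30.16, 29.195, 0.041]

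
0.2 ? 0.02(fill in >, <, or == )>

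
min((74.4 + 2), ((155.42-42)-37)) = 76.4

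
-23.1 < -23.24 False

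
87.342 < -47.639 False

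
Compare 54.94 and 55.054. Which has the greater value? 55.054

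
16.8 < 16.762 False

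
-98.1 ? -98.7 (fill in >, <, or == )>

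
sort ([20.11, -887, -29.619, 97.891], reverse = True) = [97.891, 20.11, -29.619, -887]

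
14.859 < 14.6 False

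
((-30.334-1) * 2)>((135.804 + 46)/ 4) False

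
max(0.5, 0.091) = 0.5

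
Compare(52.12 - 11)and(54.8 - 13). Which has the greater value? (54.8 - 13)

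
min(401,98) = 98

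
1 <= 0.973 False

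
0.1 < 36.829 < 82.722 True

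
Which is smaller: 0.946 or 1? 0.946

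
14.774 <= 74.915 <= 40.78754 False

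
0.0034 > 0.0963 False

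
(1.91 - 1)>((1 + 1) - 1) False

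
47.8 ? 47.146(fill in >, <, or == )>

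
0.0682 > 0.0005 True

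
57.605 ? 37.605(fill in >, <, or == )>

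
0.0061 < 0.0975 True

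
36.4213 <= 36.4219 True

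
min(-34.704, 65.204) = -34.704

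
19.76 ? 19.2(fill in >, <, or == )>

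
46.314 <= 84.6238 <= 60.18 False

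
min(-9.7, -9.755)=-9.755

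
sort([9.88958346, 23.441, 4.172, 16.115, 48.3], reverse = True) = [48.3, 23.441, 16.115, 9.88958346, 4.172]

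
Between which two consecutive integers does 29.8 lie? 29 and 30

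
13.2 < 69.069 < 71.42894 True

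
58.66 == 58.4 False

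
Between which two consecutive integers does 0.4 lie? 0 and 1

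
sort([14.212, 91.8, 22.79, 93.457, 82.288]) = [14.212, 22.79, 82.288, 91.8, 93.457]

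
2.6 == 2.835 False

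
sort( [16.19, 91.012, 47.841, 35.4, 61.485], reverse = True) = [91.012, 61.485, 47.841, 35.4, 16.19]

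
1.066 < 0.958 False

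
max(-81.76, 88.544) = 88.544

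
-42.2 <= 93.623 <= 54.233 False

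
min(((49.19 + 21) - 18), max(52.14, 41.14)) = 52.14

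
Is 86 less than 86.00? No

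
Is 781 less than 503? No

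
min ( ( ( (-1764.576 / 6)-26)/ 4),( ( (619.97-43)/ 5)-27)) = -80.024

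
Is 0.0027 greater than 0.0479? No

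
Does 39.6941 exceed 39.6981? No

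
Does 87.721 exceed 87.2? Yes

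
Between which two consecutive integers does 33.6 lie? 33 and 34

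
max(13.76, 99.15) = 99.15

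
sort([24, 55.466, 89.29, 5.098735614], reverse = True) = [89.29, 55.466, 24, 5.098735614]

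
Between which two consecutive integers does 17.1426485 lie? 17 and 18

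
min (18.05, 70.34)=18.05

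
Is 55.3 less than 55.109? No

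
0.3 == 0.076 False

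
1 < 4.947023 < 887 True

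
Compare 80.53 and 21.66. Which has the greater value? 80.53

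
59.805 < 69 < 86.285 True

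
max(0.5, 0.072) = 0.5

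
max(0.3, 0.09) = 0.3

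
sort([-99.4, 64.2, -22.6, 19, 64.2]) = [-99.4, -22.6, 19, 64.2, 64.2]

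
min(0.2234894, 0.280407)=0.2234894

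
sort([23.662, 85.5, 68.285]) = [23.662, 68.285, 85.5]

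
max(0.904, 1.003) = 1.003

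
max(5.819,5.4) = 5.819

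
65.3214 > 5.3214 True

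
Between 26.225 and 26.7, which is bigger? 26.7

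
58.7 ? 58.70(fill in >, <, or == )==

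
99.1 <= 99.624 True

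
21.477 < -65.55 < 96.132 False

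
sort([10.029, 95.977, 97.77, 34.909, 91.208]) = [10.029, 34.909, 91.208, 95.977, 97.77]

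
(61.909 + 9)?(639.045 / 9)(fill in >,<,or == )<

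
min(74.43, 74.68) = 74.43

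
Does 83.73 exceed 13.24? Yes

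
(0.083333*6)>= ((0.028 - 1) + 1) True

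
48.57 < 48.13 False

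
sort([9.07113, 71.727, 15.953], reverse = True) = [71.727, 15.953, 9.07113]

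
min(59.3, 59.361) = 59.3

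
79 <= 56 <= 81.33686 False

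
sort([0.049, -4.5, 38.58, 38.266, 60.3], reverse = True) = [60.3, 38.58, 38.266, 0.049, -4.5]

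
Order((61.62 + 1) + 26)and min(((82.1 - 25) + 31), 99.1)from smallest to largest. min(((82.1 - 25) + 31), 99.1), ((61.62 + 1) + 26)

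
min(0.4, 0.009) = 0.009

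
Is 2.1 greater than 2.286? No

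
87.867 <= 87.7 False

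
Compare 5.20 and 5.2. They are equal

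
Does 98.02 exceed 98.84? No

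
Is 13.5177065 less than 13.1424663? No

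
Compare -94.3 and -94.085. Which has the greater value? -94.085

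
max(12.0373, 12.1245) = 12.1245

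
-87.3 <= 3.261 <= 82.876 True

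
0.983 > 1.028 False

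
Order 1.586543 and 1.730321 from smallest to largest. 1.586543, 1.730321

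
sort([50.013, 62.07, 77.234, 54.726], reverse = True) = [77.234, 62.07, 54.726, 50.013]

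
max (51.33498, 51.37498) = 51.37498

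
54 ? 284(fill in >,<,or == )<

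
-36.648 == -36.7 False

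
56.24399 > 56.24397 True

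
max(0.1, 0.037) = 0.1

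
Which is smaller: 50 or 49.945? 49.945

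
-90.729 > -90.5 False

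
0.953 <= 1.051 True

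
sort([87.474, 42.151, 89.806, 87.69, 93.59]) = [42.151, 87.474, 87.69, 89.806, 93.59]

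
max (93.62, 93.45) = 93.62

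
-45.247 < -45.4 False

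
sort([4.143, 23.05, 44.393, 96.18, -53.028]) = [-53.028, 4.143, 23.05, 44.393, 96.18]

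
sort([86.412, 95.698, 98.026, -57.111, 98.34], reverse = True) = [98.34, 98.026, 95.698, 86.412, -57.111]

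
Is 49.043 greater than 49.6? No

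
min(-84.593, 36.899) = -84.593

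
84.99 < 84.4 False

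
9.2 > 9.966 False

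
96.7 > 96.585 True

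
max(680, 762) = 762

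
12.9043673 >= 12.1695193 True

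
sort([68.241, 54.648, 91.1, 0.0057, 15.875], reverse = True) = [91.1, 68.241, 54.648, 15.875, 0.0057]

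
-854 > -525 False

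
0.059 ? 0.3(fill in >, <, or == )<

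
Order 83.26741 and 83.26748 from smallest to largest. 83.26741, 83.26748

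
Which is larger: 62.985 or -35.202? 62.985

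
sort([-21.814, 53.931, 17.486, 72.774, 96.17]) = [-21.814, 17.486, 53.931, 72.774, 96.17]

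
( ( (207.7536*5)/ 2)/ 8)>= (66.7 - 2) True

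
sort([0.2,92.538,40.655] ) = [0.2,40.655,92.538]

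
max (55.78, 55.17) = 55.78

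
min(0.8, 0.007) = 0.007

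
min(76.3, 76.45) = 76.3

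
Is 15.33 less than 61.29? Yes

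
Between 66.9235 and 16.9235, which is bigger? 66.9235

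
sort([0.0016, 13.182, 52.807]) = [0.0016, 13.182, 52.807]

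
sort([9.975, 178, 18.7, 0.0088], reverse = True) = [178, 18.7, 9.975, 0.0088]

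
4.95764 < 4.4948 False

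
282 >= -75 True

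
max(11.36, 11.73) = 11.73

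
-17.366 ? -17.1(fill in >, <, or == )<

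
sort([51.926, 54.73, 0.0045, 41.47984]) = [0.0045, 41.47984, 51.926, 54.73]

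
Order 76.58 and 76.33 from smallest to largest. 76.33, 76.58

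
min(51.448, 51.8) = 51.448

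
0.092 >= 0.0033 True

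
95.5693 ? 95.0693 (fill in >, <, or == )>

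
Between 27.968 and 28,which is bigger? 28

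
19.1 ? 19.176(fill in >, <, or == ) <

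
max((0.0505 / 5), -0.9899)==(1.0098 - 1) False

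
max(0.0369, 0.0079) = 0.0369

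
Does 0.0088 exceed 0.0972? No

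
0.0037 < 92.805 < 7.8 False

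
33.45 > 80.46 False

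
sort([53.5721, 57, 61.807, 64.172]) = [53.5721, 57, 61.807, 64.172]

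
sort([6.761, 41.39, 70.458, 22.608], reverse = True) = [70.458, 41.39, 22.608, 6.761]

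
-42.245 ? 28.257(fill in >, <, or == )<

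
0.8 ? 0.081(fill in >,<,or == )>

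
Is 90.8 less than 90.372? No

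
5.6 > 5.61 False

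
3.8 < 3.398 False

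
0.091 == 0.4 False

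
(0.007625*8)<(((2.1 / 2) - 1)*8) True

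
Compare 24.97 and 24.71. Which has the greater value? 24.97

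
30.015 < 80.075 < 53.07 False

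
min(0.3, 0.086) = 0.086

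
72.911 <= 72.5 False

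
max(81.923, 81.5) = 81.923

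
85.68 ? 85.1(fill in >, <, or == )>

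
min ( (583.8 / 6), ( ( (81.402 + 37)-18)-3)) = 97.3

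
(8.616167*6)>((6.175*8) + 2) True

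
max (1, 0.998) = 1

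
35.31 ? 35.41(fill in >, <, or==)<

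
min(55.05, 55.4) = 55.05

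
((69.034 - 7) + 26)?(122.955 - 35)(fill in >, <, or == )>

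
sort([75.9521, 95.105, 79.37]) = [75.9521, 79.37, 95.105]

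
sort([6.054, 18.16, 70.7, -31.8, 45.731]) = [-31.8, 6.054, 18.16, 45.731, 70.7]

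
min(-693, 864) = -693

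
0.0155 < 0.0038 False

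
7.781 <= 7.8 True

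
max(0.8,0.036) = 0.8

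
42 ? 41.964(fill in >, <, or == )>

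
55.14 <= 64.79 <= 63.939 False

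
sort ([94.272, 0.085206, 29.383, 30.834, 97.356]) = [0.085206, 29.383, 30.834, 94.272, 97.356]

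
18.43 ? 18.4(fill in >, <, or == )>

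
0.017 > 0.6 False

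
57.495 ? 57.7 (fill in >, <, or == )<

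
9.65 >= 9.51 True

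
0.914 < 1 True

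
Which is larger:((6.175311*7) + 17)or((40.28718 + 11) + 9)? ((40.28718 + 11) + 9)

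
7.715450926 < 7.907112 True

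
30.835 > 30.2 True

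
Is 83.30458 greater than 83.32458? No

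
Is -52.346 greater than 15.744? No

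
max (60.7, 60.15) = 60.7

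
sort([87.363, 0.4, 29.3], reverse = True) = [87.363, 29.3, 0.4]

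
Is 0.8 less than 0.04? No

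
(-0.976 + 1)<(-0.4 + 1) True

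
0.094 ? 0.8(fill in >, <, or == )<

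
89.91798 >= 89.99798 False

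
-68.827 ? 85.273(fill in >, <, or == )<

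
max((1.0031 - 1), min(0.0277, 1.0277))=0.0277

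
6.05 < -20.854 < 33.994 False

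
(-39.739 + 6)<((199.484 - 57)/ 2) True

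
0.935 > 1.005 False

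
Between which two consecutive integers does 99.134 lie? 99 and 100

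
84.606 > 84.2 True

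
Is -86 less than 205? Yes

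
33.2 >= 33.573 False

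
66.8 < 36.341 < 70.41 False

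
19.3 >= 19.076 True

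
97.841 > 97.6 True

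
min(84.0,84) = 84.0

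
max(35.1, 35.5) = 35.5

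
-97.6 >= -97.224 False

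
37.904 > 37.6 True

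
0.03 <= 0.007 False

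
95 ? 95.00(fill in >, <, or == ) ==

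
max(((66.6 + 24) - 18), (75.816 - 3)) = 72.816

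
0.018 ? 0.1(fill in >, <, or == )<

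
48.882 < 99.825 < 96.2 False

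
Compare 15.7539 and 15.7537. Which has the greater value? 15.7539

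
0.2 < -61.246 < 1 False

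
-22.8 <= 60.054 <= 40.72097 False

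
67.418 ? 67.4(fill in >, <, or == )>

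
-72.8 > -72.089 False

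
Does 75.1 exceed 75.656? No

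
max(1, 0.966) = 1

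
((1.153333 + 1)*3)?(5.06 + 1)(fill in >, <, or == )>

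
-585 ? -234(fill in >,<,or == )<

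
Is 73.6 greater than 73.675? No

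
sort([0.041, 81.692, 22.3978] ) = [0.041, 22.3978, 81.692]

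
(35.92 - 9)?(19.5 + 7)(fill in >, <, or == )>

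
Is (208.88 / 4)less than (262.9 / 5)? Yes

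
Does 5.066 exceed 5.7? No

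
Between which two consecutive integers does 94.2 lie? 94 and 95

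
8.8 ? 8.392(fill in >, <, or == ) >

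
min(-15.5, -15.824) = -15.824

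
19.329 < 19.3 False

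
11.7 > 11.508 True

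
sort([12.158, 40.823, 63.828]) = [12.158, 40.823, 63.828]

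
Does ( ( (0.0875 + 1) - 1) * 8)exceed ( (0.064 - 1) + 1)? Yes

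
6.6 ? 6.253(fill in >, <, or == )>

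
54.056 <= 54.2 True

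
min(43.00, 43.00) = 43.00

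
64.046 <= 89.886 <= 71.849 False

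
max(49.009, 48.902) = 49.009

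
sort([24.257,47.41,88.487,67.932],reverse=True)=[88.487,67.932,47.41,24.257]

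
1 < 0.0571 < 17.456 False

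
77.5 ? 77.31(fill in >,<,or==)>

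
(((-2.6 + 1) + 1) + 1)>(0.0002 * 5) True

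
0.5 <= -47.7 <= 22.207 False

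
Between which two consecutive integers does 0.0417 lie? 0 and 1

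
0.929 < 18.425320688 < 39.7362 True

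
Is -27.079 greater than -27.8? Yes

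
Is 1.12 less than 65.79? Yes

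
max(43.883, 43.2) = 43.883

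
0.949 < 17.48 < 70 True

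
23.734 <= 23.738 True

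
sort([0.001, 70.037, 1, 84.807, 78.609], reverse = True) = [84.807, 78.609, 70.037, 1, 0.001]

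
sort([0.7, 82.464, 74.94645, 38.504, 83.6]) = [0.7, 38.504, 74.94645, 82.464, 83.6]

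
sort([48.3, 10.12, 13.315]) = [10.12, 13.315, 48.3]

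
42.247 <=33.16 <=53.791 False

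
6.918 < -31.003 False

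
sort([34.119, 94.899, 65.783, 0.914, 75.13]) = [0.914, 34.119, 65.783, 75.13, 94.899]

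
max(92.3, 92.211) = 92.3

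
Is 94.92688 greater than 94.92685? Yes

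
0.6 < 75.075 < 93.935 True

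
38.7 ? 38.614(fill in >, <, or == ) >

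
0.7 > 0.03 True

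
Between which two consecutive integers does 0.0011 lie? 0 and 1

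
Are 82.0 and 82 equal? Yes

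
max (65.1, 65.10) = 65.10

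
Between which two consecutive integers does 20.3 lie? 20 and 21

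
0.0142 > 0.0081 True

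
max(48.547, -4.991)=48.547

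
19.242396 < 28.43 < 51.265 True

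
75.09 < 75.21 True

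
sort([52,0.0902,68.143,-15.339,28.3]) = [-15.339,0.0902,28.3,52,68.143]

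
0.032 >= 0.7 False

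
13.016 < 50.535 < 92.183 True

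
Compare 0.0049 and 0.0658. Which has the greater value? 0.0658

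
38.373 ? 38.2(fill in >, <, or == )>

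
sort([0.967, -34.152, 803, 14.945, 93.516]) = [-34.152, 0.967, 14.945, 93.516, 803]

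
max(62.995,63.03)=63.03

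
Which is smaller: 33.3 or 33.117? 33.117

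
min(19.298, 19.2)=19.2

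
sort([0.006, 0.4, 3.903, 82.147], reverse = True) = [82.147, 3.903, 0.4, 0.006]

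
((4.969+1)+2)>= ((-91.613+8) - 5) True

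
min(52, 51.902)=51.902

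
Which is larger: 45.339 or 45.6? 45.6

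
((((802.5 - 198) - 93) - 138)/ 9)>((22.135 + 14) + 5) True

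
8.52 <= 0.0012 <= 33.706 False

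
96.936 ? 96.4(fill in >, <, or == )>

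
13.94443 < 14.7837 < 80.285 True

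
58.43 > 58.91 False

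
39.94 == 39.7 False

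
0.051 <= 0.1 True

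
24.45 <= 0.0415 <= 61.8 False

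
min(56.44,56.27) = 56.27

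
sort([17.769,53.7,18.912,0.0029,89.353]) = [0.0029,17.769,18.912,53.7,89.353]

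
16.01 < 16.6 True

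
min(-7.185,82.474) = -7.185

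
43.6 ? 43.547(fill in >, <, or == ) >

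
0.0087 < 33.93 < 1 False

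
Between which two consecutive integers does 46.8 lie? 46 and 47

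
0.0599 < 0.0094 False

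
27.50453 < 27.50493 True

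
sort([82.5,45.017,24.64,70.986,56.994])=[24.64,45.017,56.994,70.986,82.5]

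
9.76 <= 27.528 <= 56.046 True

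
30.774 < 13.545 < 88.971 False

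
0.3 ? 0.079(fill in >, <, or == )>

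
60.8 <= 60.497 False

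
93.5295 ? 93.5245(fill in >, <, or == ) >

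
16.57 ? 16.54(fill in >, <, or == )>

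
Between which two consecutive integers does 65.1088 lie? 65 and 66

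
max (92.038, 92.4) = 92.4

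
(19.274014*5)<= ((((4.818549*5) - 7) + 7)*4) True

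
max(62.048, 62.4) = 62.4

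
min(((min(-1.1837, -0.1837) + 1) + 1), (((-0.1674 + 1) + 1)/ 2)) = 0.8163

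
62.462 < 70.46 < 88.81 True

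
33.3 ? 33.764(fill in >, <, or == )<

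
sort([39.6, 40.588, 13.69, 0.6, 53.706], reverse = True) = [53.706, 40.588, 39.6, 13.69, 0.6]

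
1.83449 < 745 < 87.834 False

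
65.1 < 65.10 False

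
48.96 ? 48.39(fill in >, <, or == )>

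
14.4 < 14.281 False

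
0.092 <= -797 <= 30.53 False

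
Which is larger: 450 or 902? 902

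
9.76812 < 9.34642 False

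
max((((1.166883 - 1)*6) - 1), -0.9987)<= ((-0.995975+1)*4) True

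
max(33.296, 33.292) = 33.296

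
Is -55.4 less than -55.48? No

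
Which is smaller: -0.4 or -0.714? -0.714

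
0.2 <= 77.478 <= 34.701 False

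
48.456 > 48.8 False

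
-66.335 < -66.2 True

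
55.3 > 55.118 True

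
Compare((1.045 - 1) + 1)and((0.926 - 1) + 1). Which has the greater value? ((1.045 - 1) + 1)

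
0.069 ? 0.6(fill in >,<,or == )<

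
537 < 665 True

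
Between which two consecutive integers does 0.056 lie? 0 and 1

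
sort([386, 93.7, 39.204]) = [39.204, 93.7, 386]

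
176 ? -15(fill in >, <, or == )>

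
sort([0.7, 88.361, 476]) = [0.7, 88.361, 476]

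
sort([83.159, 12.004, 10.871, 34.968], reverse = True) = [83.159, 34.968, 12.004, 10.871]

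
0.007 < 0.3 True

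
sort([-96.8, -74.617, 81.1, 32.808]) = [-96.8, -74.617, 32.808, 81.1]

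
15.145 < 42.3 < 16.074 False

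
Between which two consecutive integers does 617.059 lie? 617 and 618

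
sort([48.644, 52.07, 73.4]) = [48.644, 52.07, 73.4]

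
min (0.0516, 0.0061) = 0.0061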